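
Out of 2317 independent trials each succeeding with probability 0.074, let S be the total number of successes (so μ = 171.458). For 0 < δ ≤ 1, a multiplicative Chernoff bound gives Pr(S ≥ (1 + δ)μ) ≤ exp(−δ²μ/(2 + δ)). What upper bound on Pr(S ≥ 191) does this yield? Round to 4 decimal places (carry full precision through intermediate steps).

0.3487

Write 191 = (1 + δ)μ, so δ = 191/171.458 − 1 = 0.1139754…
Then the exponent is δ²μ/(2 + δ) = (191 − μ)² / (μ·(2 + δ)) = 1.053611.
Bound = exp(−1.053611) = 0.34868.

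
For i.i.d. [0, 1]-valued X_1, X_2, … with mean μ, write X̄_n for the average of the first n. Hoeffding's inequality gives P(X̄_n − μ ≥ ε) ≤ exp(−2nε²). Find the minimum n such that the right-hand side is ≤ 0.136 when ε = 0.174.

33

Require exp(−2nε²) ≤ 0.136, i.e. 2nε² ≥ ln(1/0.136) = 1.995100.
So n ≥ 1.995100 / (2·0.174²) = 32.949.
The smallest integer n is 33.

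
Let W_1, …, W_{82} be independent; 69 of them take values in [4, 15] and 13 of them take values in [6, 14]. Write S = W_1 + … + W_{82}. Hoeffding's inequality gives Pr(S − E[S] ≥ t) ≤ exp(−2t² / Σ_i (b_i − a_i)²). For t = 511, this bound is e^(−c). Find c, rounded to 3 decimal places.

56.883

Σ(b_i − a_i)² = 69·11² + 13·8² = 9181.
c = 2t² / 9181 = 2·511² / 9181 = 56.8829.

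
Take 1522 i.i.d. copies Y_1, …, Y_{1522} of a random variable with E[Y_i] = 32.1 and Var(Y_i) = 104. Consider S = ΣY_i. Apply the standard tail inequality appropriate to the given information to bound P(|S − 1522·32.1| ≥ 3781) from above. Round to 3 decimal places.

With mean and variance of each term known, Chebyshev's inequality bounds the deviation of the sum (or sample mean).
Var(S) = n·Var(Y_i) = 1522·104 = 158288.
Chebyshev: P(|S − 1522·32.1| ≥ 3781) ≤ Var(S)/3781² = 158288/14295961 = 0.0111.

0.011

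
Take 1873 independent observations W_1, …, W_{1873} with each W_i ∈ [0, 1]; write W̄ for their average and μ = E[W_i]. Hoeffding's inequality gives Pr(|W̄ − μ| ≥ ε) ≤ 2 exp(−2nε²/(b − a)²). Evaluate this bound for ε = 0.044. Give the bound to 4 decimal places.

Exponent: 2nε²/(b − a)² = 2·1873·0.044² / 1² = 7.25226.
Bound = 2·exp(−7.25226) = 0.00142.

0.0014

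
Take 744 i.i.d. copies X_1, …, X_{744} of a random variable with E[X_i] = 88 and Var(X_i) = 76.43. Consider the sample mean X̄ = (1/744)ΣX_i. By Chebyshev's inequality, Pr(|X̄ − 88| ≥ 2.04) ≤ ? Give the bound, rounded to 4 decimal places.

0.0247

Var(X̄) = Var(X_i)/n = 76.43/744 = 0.10273.
Chebyshev: Pr(|X̄ − 88| ≥ 2.04) ≤ Var(X̄)/(2.04)² = 76.43/(744·2.04²) = 0.0247.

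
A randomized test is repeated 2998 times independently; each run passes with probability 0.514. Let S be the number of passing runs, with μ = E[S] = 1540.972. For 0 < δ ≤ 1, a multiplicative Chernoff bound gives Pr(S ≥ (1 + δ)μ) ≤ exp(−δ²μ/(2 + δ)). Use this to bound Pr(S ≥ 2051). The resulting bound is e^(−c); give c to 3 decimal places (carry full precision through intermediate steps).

Write 2051 = (1 + δ)μ, so δ = 2051/1540.972 − 1 = 0.3309781…
Then the exponent is δ²μ/(2 + δ) = (2051 − μ)² / (μ·(2 + δ)) = 72.419429.

72.419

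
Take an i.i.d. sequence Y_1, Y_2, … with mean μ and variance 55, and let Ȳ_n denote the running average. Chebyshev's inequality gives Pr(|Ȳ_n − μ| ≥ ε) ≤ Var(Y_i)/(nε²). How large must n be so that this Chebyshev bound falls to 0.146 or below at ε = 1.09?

Require 55/(n·1.09²) ≤ 0.146, i.e. n ≥ 55/(0.146·1.09²) = 317.071.
The smallest integer n is 318.

318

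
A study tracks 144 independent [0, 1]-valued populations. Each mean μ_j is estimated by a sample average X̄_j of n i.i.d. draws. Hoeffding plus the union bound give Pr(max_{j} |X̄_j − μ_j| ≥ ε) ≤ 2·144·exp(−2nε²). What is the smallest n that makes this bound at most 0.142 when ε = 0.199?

Need 2·144·exp(−2nε²) ≤ 0.142, i.e. exp(−2nε²) ≤ 0.142/288.
So 2nε² ≥ ln(288/0.142) = 7.614889.
Hence n ≥ 7.614889/(2·0.199²) = 96.145.
The smallest integer n is 97.

97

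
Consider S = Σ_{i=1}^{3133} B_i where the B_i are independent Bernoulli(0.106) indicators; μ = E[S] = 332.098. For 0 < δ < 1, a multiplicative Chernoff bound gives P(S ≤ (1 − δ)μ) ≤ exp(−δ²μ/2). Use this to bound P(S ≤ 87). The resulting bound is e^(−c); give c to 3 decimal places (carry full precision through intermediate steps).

Write 87 = (1 − δ)μ, so δ = 1 − 87/332.098 = 0.7380291…
Then the exponent is δ²μ/2 = (μ − 87)²/(2μ) = 90.444733.

90.445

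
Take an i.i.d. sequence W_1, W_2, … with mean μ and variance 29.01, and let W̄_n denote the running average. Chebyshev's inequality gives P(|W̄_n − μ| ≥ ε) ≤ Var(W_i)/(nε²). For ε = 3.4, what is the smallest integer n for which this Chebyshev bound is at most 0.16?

16

Require 29.01/(n·3.4²) ≤ 0.16, i.e. n ≥ 29.01/(0.16·3.4²) = 15.684.
The smallest integer n is 16.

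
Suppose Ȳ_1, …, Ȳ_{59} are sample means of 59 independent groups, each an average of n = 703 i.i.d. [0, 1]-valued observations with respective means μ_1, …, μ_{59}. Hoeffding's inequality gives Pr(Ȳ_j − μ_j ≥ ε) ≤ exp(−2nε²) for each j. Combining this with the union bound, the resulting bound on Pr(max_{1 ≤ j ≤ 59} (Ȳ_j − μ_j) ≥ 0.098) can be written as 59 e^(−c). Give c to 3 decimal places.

13.503

Union bound over the 59 events: Pr(max_{1 ≤ j ≤ 59} (Ȳ_j − μ_j) ≥ 0.098) ≤ 59·exp(−2nε²) = 59 exp(−2·703·0.098²).
So c = 2·703·0.098² = 13.5032.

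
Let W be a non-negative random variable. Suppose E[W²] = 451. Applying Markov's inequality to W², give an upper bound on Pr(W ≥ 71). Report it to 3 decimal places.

0.089

Since W ≥ 0, the event {W ≥ 71} is the same as {W² ≥ 5041}.
Markov's inequality applied to W² gives Pr(W² ≥ 5041) ≤ E[W²]/5041 = 451/5041 = 0.0895.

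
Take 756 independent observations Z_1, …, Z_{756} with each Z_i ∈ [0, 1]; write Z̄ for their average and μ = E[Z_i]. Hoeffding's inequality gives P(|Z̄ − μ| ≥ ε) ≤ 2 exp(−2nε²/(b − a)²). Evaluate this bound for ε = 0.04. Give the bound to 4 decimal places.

0.1780

Exponent: 2nε²/(b − a)² = 2·756·0.04² / 1² = 2.41920.
Bound = 2·exp(−2.41920) = 0.17799.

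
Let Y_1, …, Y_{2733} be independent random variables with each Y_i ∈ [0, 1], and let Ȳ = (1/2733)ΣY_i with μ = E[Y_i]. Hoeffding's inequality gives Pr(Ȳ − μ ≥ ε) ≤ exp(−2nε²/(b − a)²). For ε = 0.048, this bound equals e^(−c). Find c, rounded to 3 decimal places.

c = 2nε²/(b − a)² = 2·2733·0.048² / 1² = 12.5937.

12.594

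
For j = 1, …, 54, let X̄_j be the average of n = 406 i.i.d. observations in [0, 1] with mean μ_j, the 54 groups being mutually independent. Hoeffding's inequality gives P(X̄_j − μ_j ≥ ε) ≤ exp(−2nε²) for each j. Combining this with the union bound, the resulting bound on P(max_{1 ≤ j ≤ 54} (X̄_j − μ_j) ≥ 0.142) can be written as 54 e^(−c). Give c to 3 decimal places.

Union bound over the 54 events: P(max_{1 ≤ j ≤ 54} (X̄_j − μ_j) ≥ 0.142) ≤ 54·exp(−2nε²) = 54 exp(−2·406·0.142²).
So c = 2·406·0.142² = 16.3732.

16.373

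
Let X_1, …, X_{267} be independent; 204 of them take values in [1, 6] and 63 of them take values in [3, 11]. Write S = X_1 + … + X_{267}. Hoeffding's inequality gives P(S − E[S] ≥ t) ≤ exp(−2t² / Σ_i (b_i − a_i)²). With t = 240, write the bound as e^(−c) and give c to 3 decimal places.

12.615

Σ(b_i − a_i)² = 204·5² + 63·8² = 9132.
c = 2t² / 9132 = 2·240² / 9132 = 12.6150.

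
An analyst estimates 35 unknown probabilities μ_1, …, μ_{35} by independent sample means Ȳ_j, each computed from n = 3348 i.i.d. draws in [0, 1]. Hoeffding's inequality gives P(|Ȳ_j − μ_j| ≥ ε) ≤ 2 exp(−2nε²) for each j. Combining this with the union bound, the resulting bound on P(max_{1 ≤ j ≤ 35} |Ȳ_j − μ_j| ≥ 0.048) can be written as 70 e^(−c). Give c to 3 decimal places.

15.428

Union bound over the 35 events: P(max_{1 ≤ j ≤ 35} |Ȳ_j − μ_j| ≥ 0.048) ≤ 35·2·exp(−2nε²) = 70 exp(−2·3348·0.048²).
So c = 2·3348·0.048² = 15.4276.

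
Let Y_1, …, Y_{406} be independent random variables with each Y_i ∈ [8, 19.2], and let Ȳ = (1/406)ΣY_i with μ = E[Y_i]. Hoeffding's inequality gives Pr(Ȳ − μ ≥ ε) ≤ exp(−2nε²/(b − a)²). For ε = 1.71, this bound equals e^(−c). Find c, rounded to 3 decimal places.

18.928

c = 2nε²/(b − a)² = 2·406·1.71² / 11.2² = 18.9283.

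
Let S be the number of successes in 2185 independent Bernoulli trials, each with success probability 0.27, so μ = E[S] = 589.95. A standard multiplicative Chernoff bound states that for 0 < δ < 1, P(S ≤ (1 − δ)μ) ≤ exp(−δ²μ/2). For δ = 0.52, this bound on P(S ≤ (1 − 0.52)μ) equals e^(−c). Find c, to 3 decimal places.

c = δ²μ/2 = 0.52²·589.95/2 = 79.7612.

79.761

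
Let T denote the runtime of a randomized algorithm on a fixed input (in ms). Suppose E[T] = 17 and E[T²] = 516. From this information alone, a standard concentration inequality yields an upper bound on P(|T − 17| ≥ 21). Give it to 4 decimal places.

0.5147

The first two moments determine the variance, so Chebyshev's inequality is the sharpest standard bound available.
Var(T) = E[T²] − (E[T])² = 516 − 289 = 227.
Chebyshev's inequality: P(|T − μ| ≥ t) ≤ Var(T)/t² = 227/441 = 0.5147.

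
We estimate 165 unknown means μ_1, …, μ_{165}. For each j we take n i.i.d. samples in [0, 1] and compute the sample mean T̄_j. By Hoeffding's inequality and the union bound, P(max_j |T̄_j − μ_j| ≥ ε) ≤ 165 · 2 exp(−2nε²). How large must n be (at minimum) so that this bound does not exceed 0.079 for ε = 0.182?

126

Need 2·165·exp(−2nε²) ≤ 0.079, i.e. exp(−2nε²) ≤ 0.079/330.
So 2nε² ≥ ln(330/0.079) = 8.337400.
Hence n ≥ 8.337400/(2·0.182²) = 125.851.
The smallest integer n is 126.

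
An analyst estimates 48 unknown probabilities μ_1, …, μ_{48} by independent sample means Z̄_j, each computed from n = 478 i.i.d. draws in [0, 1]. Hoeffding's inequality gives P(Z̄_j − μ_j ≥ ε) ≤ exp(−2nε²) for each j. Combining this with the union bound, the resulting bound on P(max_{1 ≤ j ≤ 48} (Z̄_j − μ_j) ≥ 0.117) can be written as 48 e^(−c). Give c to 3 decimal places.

Union bound over the 48 events: P(max_{1 ≤ j ≤ 48} (Z̄_j − μ_j) ≥ 0.117) ≤ 48·exp(−2nε²) = 48 exp(−2·478·0.117²).
So c = 2·478·0.117² = 13.0867.

13.087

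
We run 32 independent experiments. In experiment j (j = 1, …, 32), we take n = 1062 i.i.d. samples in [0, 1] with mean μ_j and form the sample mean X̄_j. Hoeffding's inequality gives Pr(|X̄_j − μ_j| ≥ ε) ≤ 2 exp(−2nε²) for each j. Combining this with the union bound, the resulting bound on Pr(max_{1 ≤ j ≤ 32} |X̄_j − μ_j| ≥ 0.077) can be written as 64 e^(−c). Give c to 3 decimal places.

Union bound over the 32 events: Pr(max_{1 ≤ j ≤ 32} |X̄_j − μ_j| ≥ 0.077) ≤ 32·2·exp(−2nε²) = 64 exp(−2·1062·0.077²).
So c = 2·1062·0.077² = 12.5932.

12.593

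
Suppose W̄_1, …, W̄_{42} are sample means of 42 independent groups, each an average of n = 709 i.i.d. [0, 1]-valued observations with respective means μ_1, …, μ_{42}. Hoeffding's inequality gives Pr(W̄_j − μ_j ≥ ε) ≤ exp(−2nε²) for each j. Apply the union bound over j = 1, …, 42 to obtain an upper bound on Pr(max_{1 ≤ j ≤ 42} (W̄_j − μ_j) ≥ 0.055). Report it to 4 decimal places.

Per-experiment Hoeffding bound: exp(−2·709·0.055²) = exp(−4.28945) = 0.013712.
Union bound over 42 events: 42·0.013712 = 0.57592.

0.5759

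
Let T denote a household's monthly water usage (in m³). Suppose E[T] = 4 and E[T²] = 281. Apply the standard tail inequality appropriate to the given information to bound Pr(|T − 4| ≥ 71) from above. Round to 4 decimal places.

0.0526

The first two moments determine the variance, so Chebyshev's inequality is the sharpest standard bound available.
Var(T) = E[T²] − (E[T])² = 281 − 16 = 265.
Chebyshev's inequality: Pr(|T − μ| ≥ t) ≤ Var(T)/t² = 265/5041 = 0.0526.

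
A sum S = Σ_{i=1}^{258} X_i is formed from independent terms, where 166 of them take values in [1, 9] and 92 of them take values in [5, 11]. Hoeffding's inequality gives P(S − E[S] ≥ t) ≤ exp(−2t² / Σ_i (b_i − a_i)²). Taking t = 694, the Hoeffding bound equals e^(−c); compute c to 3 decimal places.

69.121

Σ(b_i − a_i)² = 166·8² + 92·6² = 13936.
c = 2t² / 13936 = 2·694² / 13936 = 69.1211.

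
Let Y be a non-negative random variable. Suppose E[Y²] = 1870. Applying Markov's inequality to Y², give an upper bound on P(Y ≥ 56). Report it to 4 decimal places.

0.5963

Since Y ≥ 0, the event {Y ≥ 56} is the same as {Y² ≥ 3136}.
Markov's inequality applied to Y² gives P(Y² ≥ 3136) ≤ E[Y²]/3136 = 1870/3136 = 0.5963.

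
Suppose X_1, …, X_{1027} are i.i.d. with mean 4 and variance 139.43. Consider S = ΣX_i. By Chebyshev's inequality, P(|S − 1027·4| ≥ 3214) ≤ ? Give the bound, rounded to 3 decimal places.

0.014

Var(S) = n·Var(X_i) = 1027·139.43 = 143194.61.
Chebyshev: P(|S − 1027·4| ≥ 3214) ≤ Var(S)/3214² = 143194.61/10329796 = 0.0139.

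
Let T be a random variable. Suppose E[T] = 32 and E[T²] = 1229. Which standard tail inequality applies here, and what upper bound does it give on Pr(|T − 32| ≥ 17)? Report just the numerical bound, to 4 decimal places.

The first two moments determine the variance, so Chebyshev's inequality is the sharpest standard bound available.
Var(T) = E[T²] − (E[T])² = 1229 − 1024 = 205.
Chebyshev's inequality: Pr(|T − μ| ≥ t) ≤ Var(T)/t² = 205/289 = 0.7093.

0.7093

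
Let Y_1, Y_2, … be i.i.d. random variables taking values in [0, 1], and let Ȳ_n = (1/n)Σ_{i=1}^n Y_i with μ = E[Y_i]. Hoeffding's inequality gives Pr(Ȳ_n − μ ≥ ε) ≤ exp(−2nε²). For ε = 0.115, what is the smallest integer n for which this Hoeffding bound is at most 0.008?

Require exp(−2nε²) ≤ 0.008, i.e. 2nε² ≥ ln(1/0.008) = 4.828314.
So n ≥ 4.828314 / (2·0.115²) = 182.545.
The smallest integer n is 183.

183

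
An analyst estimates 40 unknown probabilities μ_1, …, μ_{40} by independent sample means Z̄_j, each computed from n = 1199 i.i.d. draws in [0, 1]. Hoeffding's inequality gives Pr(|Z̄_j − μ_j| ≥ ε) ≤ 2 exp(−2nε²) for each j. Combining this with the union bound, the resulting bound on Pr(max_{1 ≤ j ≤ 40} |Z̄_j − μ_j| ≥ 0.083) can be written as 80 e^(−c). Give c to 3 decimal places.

Union bound over the 40 events: Pr(max_{1 ≤ j ≤ 40} |Z̄_j − μ_j| ≥ 0.083) ≤ 40·2·exp(−2nε²) = 80 exp(−2·1199·0.083²).
So c = 2·1199·0.083² = 16.5198.

16.520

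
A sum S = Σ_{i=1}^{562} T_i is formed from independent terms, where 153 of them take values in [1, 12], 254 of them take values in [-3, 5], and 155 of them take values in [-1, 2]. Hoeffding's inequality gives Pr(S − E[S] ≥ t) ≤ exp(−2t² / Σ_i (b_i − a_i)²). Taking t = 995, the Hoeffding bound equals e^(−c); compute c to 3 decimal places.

Σ(b_i − a_i)² = 153·11² + 254·8² + 155·3² = 36164.
c = 2t² / 36164 = 2·995² / 36164 = 54.7520.

54.752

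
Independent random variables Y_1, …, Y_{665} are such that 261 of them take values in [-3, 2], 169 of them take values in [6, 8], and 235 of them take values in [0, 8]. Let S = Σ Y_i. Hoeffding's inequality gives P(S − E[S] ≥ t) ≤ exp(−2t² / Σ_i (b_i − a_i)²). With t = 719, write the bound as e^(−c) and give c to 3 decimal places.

46.487

Σ(b_i − a_i)² = 261·5² + 169·2² + 235·8² = 22241.
c = 2t² / 22241 = 2·719² / 22241 = 46.4872.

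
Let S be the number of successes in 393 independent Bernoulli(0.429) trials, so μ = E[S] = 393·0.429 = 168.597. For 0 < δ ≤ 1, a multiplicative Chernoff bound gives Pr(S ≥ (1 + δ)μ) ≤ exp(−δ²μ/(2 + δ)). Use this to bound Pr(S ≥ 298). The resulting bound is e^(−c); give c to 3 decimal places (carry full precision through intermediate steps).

Write 298 = (1 + δ)μ, so δ = 298/168.597 − 1 = 0.7675285…
Then the exponent is δ²μ/(2 + δ) = (298 − μ)² / (μ·(2 + δ)) = 35.887793.

35.888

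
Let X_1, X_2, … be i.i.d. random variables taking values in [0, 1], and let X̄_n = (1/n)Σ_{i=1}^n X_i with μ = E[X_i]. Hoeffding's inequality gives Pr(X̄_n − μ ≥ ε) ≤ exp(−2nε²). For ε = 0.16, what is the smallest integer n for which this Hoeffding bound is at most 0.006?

Require exp(−2nε²) ≤ 0.006, i.e. 2nε² ≥ ln(1/0.006) = 5.115996.
So n ≥ 5.115996 / (2·0.16²) = 99.922.
The smallest integer n is 100.

100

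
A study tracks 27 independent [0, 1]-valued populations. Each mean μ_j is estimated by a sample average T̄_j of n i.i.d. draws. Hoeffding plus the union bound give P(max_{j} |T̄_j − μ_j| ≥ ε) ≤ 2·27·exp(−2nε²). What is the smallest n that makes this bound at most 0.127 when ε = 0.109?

255

Need 2·27·exp(−2nε²) ≤ 0.127, i.e. exp(−2nε²) ≤ 0.127/54.
So 2nε² ≥ ln(54/0.127) = 6.052552.
Hence n ≥ 6.052552/(2·0.109²) = 254.716.
The smallest integer n is 255.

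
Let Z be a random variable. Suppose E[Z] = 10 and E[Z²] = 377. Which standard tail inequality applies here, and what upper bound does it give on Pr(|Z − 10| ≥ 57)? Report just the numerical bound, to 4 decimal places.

0.0853

The first two moments determine the variance, so Chebyshev's inequality is the sharpest standard bound available.
Var(Z) = E[Z²] − (E[Z])² = 377 − 100 = 277.
Chebyshev's inequality: Pr(|Z − μ| ≥ t) ≤ Var(Z)/t² = 277/3249 = 0.0853.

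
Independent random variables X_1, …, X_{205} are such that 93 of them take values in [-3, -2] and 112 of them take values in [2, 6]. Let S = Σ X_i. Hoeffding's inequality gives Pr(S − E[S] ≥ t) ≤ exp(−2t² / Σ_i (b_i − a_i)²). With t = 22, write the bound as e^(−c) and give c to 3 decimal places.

Σ(b_i − a_i)² = 93·1² + 112·4² = 1885.
c = 2t² / 1885 = 2·22² / 1885 = 0.5135.

0.514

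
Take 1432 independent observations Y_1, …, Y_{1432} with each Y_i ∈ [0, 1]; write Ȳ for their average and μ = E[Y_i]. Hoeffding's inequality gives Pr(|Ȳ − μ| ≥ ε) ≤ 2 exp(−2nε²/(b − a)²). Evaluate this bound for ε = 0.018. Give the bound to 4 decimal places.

Exponent: 2nε²/(b − a)² = 2·1432·0.018² / 1² = 0.92794.
Bound = 2·exp(−0.92794) = 0.79074.

0.7907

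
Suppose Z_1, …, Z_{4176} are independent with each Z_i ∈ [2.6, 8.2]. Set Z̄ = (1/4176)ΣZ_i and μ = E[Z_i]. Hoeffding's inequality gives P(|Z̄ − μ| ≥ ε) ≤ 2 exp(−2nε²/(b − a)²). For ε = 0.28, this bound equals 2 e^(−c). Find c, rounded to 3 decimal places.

c = 2nε²/(b − a)² = 2·4176·0.28² / 5.6² = 20.8800.

20.880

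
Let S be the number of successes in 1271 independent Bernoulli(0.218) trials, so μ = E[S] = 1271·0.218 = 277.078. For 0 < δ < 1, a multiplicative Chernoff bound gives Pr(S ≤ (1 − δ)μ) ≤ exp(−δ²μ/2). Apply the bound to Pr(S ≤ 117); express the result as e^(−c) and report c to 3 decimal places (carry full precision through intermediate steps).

Write 117 = (1 − δ)μ, so δ = 1 − 117/277.078 = 0.5777362…
Then the exponent is δ²μ/2 = (μ − 117)²/(2μ) = 46.241430.

46.241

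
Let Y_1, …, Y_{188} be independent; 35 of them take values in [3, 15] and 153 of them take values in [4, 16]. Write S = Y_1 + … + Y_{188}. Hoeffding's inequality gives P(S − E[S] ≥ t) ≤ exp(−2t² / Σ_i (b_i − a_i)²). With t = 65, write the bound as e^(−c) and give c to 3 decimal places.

Σ(b_i − a_i)² = 35·12² + 153·12² = 27072.
c = 2t² / 27072 = 2·65² / 27072 = 0.3121.

0.312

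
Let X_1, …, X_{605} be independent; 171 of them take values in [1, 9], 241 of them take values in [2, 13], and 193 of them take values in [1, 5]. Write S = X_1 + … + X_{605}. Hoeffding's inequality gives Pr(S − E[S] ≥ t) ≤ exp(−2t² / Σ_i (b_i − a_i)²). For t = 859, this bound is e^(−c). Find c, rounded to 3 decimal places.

Σ(b_i − a_i)² = 171·8² + 241·11² + 193·4² = 43193.
c = 2t² / 43193 = 2·859² / 43193 = 34.1667.

34.167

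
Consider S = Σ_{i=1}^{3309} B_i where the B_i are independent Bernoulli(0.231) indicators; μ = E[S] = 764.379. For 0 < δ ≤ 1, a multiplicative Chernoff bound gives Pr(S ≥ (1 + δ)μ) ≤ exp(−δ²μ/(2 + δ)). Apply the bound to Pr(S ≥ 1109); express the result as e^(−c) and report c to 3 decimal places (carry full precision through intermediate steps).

63.395

Write 1109 = (1 + δ)μ, so δ = 1109/764.379 − 1 = 0.450851…
Then the exponent is δ²μ/(2 + δ) = (1109 − μ)² / (μ·(2 + δ)) = 63.395412.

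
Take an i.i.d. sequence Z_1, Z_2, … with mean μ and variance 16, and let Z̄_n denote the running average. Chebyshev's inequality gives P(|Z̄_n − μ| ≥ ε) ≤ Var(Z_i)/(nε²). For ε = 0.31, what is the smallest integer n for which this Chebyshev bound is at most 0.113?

Require 16/(n·0.31²) ≤ 0.113, i.e. n ≥ 16/(0.113·0.31²) = 1473.391.
The smallest integer n is 1474.

1474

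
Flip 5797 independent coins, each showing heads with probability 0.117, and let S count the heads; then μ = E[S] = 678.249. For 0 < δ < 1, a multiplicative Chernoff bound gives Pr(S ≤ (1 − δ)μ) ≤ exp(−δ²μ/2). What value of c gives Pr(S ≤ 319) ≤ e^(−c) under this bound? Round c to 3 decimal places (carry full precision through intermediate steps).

95.142

Write 319 = (1 − δ)μ, so δ = 1 − 319/678.249 = 0.5296713…
Then the exponent is δ²μ/2 = (μ − 319)²/(2μ) = 95.141935.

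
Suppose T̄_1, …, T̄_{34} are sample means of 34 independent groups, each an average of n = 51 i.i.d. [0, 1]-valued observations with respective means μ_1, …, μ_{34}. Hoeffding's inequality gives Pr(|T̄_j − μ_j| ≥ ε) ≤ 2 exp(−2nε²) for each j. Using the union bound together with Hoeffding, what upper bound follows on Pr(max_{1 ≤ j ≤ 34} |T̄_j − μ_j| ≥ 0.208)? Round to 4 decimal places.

Per-experiment Hoeffding bound: 2·exp(−2·51·0.208²) = 2·exp(−4.41293) = 0.024239.
Union bound over 34 events: 34·0.024239 = 0.82414.

0.8241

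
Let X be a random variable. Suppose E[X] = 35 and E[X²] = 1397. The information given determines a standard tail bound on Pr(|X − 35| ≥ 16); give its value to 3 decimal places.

0.672

The first two moments determine the variance, so Chebyshev's inequality is the sharpest standard bound available.
Var(X) = E[X²] − (E[X])² = 1397 − 1225 = 172.
Chebyshev's inequality: Pr(|X − μ| ≥ t) ≤ Var(X)/t² = 172/256 = 0.6719.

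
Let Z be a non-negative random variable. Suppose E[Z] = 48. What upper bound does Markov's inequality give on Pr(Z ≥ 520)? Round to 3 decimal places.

0.092

Markov's inequality: for a non-negative random variable, Pr(Z ≥ a) ≤ E[Z]/a.
Here E[Z] = 48 and a = 520, so the bound is 48/520 = 0.0923.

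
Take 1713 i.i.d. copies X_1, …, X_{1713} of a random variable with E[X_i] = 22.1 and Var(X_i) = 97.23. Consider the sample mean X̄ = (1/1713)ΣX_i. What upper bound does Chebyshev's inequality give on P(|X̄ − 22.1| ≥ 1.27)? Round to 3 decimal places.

Var(X̄) = Var(X_i)/n = 97.23/1713 = 0.05676.
Chebyshev: P(|X̄ − 22.1| ≥ 1.27) ≤ Var(X̄)/(1.27)² = 97.23/(1713·1.27²) = 0.0352.

0.035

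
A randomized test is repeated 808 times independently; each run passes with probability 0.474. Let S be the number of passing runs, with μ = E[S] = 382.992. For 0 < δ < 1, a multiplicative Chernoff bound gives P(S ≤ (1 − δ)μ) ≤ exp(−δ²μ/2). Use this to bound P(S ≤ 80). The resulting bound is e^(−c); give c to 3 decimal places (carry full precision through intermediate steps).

Write 80 = (1 − δ)μ, so δ = 1 − 80/382.992 = 0.7911184…
Then the exponent is δ²μ/2 = (μ − 80)²/(2μ) = 119.851266.

119.851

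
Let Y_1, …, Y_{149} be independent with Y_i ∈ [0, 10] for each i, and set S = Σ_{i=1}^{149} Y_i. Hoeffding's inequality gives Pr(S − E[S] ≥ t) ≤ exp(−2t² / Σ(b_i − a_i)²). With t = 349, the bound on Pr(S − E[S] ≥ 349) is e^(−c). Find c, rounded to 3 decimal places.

Σ(b_i − a_i)² = 149·(10)² = 14900.
c = 2t²/14900 = 2·349²/14900 = 16.3491.

16.349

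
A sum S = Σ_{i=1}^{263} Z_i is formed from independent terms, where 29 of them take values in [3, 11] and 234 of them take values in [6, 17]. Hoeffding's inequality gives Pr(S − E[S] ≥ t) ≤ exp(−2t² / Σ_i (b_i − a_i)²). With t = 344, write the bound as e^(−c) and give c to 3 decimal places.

Σ(b_i − a_i)² = 29·8² + 234·11² = 30170.
c = 2t² / 30170 = 2·344² / 30170 = 7.8446.

7.845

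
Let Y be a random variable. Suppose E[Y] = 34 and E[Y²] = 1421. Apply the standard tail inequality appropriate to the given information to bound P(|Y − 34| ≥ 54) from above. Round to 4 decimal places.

0.0909

The first two moments determine the variance, so Chebyshev's inequality is the sharpest standard bound available.
Var(Y) = E[Y²] − (E[Y])² = 1421 − 1156 = 265.
Chebyshev's inequality: P(|Y − μ| ≥ t) ≤ Var(Y)/t² = 265/2916 = 0.0909.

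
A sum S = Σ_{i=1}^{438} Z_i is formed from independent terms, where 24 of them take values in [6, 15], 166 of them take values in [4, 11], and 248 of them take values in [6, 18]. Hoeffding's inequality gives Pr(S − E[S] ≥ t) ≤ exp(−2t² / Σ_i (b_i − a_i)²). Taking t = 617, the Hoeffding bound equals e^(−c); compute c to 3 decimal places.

16.628

Σ(b_i − a_i)² = 24·9² + 166·7² + 248·12² = 45790.
c = 2t² / 45790 = 2·617² / 45790 = 16.6276.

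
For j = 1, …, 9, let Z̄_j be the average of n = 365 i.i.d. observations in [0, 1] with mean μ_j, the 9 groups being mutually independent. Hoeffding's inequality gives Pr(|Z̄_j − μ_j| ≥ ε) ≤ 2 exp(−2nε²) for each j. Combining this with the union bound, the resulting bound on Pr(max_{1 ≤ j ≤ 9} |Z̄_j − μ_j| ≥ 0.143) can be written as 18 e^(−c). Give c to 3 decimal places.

14.928

Union bound over the 9 events: Pr(max_{1 ≤ j ≤ 9} |Z̄_j − μ_j| ≥ 0.143) ≤ 9·2·exp(−2nε²) = 18 exp(−2·365·0.143²).
So c = 2·365·0.143² = 14.9278.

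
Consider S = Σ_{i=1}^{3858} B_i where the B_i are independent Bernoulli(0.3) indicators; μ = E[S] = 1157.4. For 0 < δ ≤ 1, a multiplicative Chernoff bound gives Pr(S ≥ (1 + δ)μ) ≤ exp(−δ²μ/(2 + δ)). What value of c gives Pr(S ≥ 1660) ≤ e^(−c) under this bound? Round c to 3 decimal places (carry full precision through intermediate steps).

89.660

Write 1660 = (1 + δ)μ, so δ = 1660/1157.4 − 1 = 0.4342492…
Then the exponent is δ²μ/(2 + δ) = (1660 − μ)² / (μ·(2 + δ)) = 89.659530.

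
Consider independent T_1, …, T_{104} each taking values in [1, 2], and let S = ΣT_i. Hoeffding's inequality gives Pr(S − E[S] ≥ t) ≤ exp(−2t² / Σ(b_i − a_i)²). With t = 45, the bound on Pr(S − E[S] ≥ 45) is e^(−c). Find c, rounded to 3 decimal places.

Σ(b_i − a_i)² = 104·(1)² = 104.
c = 2t²/104 = 2·45²/104 = 38.9423.

38.942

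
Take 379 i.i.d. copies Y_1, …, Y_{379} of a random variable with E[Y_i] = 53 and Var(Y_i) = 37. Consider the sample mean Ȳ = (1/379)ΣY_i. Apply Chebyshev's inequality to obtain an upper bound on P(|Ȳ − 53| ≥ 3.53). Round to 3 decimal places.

Var(Ȳ) = Var(Y_i)/n = 37/379 = 0.097625.
Chebyshev: P(|Ȳ − 53| ≥ 3.53) ≤ Var(Ȳ)/(3.53)² = 37/(379·3.53²) = 0.0078.

0.008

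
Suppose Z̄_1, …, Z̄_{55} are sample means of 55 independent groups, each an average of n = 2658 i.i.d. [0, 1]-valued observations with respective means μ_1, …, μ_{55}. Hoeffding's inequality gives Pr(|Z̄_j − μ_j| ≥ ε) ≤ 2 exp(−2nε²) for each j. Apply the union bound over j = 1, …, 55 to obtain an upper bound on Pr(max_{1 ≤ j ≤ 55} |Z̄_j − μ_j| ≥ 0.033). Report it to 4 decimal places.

Per-experiment Hoeffding bound: 2·exp(−2·2658·0.033²) = 2·exp(−5.78912) = 0.0061213.
Union bound over 55 events: 55·0.0061213 = 0.33667.

0.3367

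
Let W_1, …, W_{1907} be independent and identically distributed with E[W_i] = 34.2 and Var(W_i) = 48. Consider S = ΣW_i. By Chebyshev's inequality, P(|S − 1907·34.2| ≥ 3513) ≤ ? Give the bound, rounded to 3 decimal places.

0.007

Var(S) = n·Var(W_i) = 1907·48 = 91536.
Chebyshev: P(|S − 1907·34.2| ≥ 3513) ≤ Var(S)/3513² = 91536/12341169 = 0.0074.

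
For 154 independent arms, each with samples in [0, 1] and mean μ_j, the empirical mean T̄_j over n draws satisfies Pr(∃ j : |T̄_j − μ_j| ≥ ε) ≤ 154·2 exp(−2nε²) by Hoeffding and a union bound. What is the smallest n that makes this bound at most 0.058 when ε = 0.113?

336

Need 2·154·exp(−2nε²) ≤ 0.058, i.e. exp(−2nε²) ≤ 0.058/308.
So 2nε² ≥ ln(308/0.058) = 8.577412.
Hence n ≥ 8.577412/(2·0.113²) = 335.869.
The smallest integer n is 336.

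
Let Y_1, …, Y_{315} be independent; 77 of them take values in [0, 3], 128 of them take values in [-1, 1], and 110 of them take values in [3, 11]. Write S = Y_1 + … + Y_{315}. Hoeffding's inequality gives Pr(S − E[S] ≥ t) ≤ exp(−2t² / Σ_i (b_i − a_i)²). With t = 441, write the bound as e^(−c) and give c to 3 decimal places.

47.176

Σ(b_i − a_i)² = 77·3² + 128·2² + 110·8² = 8245.
c = 2t² / 8245 = 2·441² / 8245 = 47.1755.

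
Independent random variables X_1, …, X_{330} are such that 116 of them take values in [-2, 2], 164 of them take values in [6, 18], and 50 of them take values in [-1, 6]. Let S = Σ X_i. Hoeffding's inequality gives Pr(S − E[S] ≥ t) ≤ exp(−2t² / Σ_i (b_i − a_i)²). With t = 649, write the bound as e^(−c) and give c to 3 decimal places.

Σ(b_i − a_i)² = 116·4² + 164·12² + 50·7² = 27922.
c = 2t² / 27922 = 2·649² / 27922 = 30.1698.

30.170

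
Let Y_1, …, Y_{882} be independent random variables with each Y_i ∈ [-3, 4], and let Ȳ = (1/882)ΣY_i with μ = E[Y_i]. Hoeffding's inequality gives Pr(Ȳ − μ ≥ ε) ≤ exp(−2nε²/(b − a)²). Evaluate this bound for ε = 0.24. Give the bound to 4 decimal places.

Exponent: 2nε²/(b − a)² = 2·882·0.24² / 7² = 2.07360.
Bound = exp(−2.07360) = 0.12573.

0.1257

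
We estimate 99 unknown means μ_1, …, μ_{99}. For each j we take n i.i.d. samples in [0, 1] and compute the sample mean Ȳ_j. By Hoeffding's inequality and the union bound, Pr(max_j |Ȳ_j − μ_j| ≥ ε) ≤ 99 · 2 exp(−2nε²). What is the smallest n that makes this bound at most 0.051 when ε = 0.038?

Need 2·99·exp(−2nε²) ≤ 0.051, i.e. exp(−2nε²) ≤ 0.051/198.
So 2nε² ≥ ln(198/0.051) = 8.264197.
Hence n ≥ 8.264197/(2·0.038²) = 2861.564.
The smallest integer n is 2862.

2862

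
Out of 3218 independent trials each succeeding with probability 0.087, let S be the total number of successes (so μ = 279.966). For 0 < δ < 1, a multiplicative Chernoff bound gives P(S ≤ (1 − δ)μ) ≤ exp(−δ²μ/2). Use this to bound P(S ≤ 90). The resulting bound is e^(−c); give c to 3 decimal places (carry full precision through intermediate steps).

64.449

Write 90 = (1 − δ)μ, so δ = 1 − 90/279.966 = 0.6785324…
Then the exponent is δ²μ/2 = (μ − 90)²/(2μ) = 64.449042.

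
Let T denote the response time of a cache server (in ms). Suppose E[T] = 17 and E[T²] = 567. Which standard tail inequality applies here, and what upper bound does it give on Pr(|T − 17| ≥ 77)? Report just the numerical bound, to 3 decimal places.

0.047

The first two moments determine the variance, so Chebyshev's inequality is the sharpest standard bound available.
Var(T) = E[T²] − (E[T])² = 567 − 289 = 278.
Chebyshev's inequality: Pr(|T − μ| ≥ t) ≤ Var(T)/t² = 278/5929 = 0.0469.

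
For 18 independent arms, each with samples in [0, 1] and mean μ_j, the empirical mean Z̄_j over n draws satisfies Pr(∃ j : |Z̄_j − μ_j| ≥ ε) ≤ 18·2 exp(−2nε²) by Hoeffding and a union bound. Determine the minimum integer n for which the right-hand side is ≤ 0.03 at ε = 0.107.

Need 2·18·exp(−2nε²) ≤ 0.03, i.e. exp(−2nε²) ≤ 0.03/36.
So 2nε² ≥ ln(36/0.03) = 7.090077.
Hence n ≥ 7.090077/(2·0.107²) = 309.637.
The smallest integer n is 310.

310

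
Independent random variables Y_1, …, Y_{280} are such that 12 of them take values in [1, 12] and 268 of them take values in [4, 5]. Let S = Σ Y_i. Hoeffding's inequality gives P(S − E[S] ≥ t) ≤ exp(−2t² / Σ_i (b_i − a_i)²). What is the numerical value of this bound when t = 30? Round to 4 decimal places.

0.3512

Σ(b_i − a_i)² = 12·11² + 268·1² = 1720.
Exponent = 2·30² / 1720 = 1.04651.
Bound = exp(−1.04651) = 0.35116.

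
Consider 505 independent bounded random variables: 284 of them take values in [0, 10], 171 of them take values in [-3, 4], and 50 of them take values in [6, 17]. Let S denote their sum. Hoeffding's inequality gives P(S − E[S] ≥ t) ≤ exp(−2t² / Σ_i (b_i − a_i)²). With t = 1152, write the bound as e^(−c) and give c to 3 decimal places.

Σ(b_i − a_i)² = 284·10² + 171·7² + 50·11² = 42829.
c = 2t² / 42829 = 2·1152² / 42829 = 61.9722.

61.972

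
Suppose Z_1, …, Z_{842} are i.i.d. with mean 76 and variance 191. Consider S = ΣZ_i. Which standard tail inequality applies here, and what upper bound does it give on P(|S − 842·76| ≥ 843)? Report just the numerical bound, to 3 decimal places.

With mean and variance of each term known, Chebyshev's inequality bounds the deviation of the sum (or sample mean).
Var(S) = n·Var(Z_i) = 842·191 = 160822.
Chebyshev: P(|S − 842·76| ≥ 843) ≤ Var(S)/843² = 160822/710649 = 0.2263.

0.226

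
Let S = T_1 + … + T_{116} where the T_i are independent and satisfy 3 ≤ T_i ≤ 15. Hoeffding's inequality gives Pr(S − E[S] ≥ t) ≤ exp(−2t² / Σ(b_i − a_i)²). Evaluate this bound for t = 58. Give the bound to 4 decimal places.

0.6685

Σ(b_i − a_i)² = 116·(12)² = 16704.
Exponent = 2·58²/16704 = 0.4028.
Bound = exp(−0.4028) = 0.66846.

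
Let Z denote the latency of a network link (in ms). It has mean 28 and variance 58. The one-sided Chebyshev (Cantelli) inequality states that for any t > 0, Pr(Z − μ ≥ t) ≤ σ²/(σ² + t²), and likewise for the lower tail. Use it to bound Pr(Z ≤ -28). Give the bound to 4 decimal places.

Here σ² = 58 and t = 56, so σ² + t² = 3194.
Cantelli's bound: 58/3194 = 0.0182.

0.0182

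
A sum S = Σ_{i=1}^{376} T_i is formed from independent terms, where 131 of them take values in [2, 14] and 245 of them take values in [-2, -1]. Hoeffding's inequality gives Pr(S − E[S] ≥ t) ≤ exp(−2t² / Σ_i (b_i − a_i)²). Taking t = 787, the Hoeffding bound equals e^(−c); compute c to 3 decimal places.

64.825

Σ(b_i − a_i)² = 131·12² + 245·1² = 19109.
c = 2t² / 19109 = 2·787² / 19109 = 64.8248.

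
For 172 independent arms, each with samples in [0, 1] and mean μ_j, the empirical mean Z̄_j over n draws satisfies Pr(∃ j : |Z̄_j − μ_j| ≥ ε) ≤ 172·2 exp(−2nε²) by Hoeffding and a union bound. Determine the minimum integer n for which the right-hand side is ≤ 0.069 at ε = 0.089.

Need 2·172·exp(−2nε²) ≤ 0.069, i.e. exp(−2nε²) ≤ 0.069/344.
So 2nε² ≥ ln(344/0.069) = 8.514290.
Hence n ≥ 8.514290/(2·0.089²) = 537.450.
The smallest integer n is 538.

538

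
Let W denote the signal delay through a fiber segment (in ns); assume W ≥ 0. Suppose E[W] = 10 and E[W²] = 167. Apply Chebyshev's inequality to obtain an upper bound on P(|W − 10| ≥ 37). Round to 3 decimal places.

Var(W) = E[W²] − (E[W])² = 167 − 100 = 67.
Chebyshev's inequality: P(|W − μ| ≥ t) ≤ Var(W)/t² = 67/1369 = 0.0489.

0.049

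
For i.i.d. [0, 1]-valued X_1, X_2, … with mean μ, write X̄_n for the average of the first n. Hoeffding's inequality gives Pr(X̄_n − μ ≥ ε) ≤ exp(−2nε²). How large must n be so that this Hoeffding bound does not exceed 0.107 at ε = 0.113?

Require exp(−2nε²) ≤ 0.107, i.e. 2nε² ≥ ln(1/0.107) = 2.234926.
So n ≥ 2.234926 / (2·0.113²) = 87.514.
The smallest integer n is 88.

88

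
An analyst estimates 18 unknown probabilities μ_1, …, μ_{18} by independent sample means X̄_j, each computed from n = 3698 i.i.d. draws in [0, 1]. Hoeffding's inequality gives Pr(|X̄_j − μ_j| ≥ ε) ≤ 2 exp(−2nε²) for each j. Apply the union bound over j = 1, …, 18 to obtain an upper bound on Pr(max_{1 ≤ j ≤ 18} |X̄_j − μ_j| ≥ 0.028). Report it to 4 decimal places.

Per-experiment Hoeffding bound: 2·exp(−2·3698·0.028²) = 2·exp(−5.79846) = 0.0060644.
Union bound over 18 events: 18·0.0060644 = 0.10916.

0.1092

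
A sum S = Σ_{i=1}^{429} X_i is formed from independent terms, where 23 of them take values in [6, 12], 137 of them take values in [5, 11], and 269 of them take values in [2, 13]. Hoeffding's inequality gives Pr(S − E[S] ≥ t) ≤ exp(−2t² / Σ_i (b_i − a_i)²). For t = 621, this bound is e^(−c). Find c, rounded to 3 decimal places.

Σ(b_i − a_i)² = 23·6² + 137·6² + 269·11² = 38309.
c = 2t² / 38309 = 2·621² / 38309 = 20.1332.

20.133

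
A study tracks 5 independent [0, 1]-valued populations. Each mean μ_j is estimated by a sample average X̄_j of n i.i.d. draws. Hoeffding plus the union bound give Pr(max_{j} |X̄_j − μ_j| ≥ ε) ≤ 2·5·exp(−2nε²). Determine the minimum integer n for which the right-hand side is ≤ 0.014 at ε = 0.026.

Need 2·5·exp(−2nε²) ≤ 0.014, i.e. exp(−2nε²) ≤ 0.014/10.
So 2nε² ≥ ln(10/0.014) = 6.571283.
Hence n ≥ 6.571283/(2·0.026²) = 4860.416.
The smallest integer n is 4861.

4861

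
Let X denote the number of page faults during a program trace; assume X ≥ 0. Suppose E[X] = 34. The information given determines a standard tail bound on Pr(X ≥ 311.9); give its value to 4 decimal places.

0.1090

Only the mean of a non-negative variable is known, so Markov's inequality is the applicable tail bound.
Markov's inequality: for a non-negative random variable, Pr(X ≥ a) ≤ E[X]/a.
Here E[X] = 34 and a = 311.9, so the bound is 34/311.9 = 0.1090.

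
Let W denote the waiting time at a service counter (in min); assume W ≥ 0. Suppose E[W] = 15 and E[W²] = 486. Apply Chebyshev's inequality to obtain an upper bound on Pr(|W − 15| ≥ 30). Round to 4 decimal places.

Var(W) = E[W²] − (E[W])² = 486 − 225 = 261.
Chebyshev's inequality: Pr(|W − μ| ≥ t) ≤ Var(W)/t² = 261/900 = 0.2900.

0.2900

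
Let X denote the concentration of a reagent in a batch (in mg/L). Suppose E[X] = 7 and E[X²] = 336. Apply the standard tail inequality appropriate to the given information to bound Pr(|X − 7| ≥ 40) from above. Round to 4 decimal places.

0.1794

The first two moments determine the variance, so Chebyshev's inequality is the sharpest standard bound available.
Var(X) = E[X²] − (E[X])² = 336 − 49 = 287.
Chebyshev's inequality: Pr(|X − μ| ≥ t) ≤ Var(X)/t² = 287/1600 = 0.1794.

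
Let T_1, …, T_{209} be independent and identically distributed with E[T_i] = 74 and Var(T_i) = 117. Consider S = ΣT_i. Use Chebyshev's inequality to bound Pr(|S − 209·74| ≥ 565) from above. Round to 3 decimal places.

Var(S) = n·Var(T_i) = 209·117 = 24453.
Chebyshev: Pr(|S − 209·74| ≥ 565) ≤ Var(S)/565² = 24453/319225 = 0.0766.

0.077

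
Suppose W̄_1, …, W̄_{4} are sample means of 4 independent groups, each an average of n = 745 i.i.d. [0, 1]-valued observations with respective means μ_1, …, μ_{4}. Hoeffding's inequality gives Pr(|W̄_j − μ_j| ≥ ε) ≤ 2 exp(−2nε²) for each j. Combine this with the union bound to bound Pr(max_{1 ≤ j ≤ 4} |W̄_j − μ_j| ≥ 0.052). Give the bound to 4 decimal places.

Per-experiment Hoeffding bound: 2·exp(−2·745·0.052²) = 2·exp(−4.02896) = 0.035586.
Union bound over 4 events: 4·0.035586 = 0.14234.

0.1423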